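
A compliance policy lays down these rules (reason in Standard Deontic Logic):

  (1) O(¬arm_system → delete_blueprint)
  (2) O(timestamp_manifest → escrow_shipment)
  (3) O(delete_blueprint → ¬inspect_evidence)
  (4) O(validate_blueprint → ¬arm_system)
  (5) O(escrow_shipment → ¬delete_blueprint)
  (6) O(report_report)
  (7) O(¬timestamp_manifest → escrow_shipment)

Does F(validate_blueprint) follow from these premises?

Premises 2 and 7 are O(timestamp_manifest → escrow_shipment) and O(¬timestamp_manifest → escrow_shipment); every ideal world satisfies timestamp_manifest or ¬timestamp_manifest, so in either case escrow_shipment holds — hence O(escrow_shipment).
With premise 5, O(escrow_shipment → ¬delete_blueprint), the K-axiom yields O(¬delete_blueprint).
Premise 1 is O(¬arm_system → delete_blueprint); contrapositively O(¬delete_blueprint → arm_system). Since O(¬delete_blueprint) holds, K gives O(arm_system).
Premise 4, O(validate_blueprint → ¬arm_system), contraposes to O(arm_system → ¬validate_blueprint); with O(arm_system) we get O(¬validate_blueprint).
Premises 3, 6 do not contribute to this derivation.
So O(¬validate_blueprint) holds, i.e. F(validate_blueprint). The claim follows.

Yes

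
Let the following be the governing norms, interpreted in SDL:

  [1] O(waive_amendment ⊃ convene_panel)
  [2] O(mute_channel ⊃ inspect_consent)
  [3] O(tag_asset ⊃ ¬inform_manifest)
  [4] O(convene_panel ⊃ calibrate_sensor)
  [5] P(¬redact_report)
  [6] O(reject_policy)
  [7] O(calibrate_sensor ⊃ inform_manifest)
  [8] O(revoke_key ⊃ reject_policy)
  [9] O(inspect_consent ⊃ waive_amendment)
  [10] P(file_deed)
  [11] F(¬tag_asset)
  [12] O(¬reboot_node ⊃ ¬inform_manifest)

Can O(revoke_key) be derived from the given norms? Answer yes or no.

No

Premise 8 is O(revoke_key ⊃ reject_policy); even if O(reject_policy) held, inferring O(revoke_key) would be affirming the consequent — invalid.
No other premise forces O(revoke_key). An ideal world satisfying every premise can still have revoke_key false, so O(revoke_key) is not derivable.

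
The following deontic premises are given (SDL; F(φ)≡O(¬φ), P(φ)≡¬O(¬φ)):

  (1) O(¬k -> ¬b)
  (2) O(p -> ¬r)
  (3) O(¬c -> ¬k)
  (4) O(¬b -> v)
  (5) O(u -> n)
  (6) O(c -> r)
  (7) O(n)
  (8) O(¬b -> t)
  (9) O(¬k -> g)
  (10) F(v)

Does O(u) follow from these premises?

Premise 5 is O(u -> n); even if O(n) held, inferring O(u) would be affirming the consequent — invalid.
No other premise forces O(u). An ideal world satisfying every premise can still have u false, so O(u) is not derivable.

No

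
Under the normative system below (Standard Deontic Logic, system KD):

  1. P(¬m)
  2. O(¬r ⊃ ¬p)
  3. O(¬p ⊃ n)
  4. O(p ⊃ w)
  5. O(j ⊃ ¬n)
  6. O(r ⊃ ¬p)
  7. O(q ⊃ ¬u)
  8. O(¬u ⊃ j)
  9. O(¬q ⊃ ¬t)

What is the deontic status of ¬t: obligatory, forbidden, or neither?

By case analysis on ¬r: premise 2 gives O(¬r ⊃ ¬p) and premise 6 gives O(r ⊃ ¬p), so O(¬p) either way.
Premise 3 is O(¬p ⊃ n); since O(¬p), deontic closure gives O(n).
Premise 5, O(j ⊃ ¬n), contraposes to O(n ⊃ ¬j); with O(n) we get O(¬j).
The contrapositive of premise 8 (O(¬u ⊃ j)) is O(¬j ⊃ u), and O(¬j) is already established, so O(u).
Premise 7 is O(q ⊃ ¬u); contrapositively O(u ⊃ ¬q). Since O(u) holds, K gives O(¬q).
From O(¬q) and premise 9, O(¬q ⊃ ¬t), we obtain O(¬t).
Premises 1, 4 do not contribute to this derivation.
Hence ¬t is obligatory.

Obligatory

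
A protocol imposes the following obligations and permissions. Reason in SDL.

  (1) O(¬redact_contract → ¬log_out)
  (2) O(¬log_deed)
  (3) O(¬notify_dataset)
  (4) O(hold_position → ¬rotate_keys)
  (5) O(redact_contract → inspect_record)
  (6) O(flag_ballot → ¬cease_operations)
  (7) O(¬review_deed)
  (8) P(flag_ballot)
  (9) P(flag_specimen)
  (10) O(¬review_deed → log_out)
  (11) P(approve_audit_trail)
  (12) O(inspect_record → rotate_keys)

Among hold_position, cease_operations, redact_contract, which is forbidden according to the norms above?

hold_position

Premise 7 states O(¬review_deed) outright.
Premise 10 is O(¬review_deed → log_out); since O(¬review_deed), deontic closure gives O(log_out).
Premise 1 is O(¬redact_contract → ¬log_out); contrapositively O(log_out → redact_contract). Since O(log_out) holds, K gives O(redact_contract).
With premise 5, O(redact_contract → inspect_record), the K-axiom yields O(inspect_record).
With premise 12, O(inspect_record → rotate_keys), the K-axiom yields O(rotate_keys).
Premise 4 is O(hold_position → ¬rotate_keys); contrapositively O(rotate_keys → ¬hold_position). Since O(rotate_keys) holds, K gives O(¬hold_position).
So O(¬hold_position) holds, i.e. hold_position is forbidden. None of the other listed options is forbidden under the premises.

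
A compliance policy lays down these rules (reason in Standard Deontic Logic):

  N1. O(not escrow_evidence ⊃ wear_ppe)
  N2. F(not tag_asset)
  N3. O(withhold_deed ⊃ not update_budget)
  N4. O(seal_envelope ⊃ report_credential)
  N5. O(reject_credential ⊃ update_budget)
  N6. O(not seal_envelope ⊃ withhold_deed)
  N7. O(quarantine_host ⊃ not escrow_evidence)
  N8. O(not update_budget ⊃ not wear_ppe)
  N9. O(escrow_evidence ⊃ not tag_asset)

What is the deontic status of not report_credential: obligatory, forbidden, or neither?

Forbidden

F(not tag_asset) at premise 2 means O(tag_asset).
Premise 9 is O(escrow_evidence ⊃ not tag_asset); contrapositively O(tag_asset ⊃ not escrow_evidence). Since O(tag_asset) holds, K gives O(not escrow_evidence).
From O(not escrow_evidence) and premise 1, O(not escrow_evidence ⊃ wear_ppe), we obtain O(wear_ppe).
Premise 8, O(not update_budget ⊃ not wear_ppe), contraposes to O(wear_ppe ⊃ update_budget); with O(wear_ppe) we get O(update_budget).
Premise 3 is O(withhold_deed ⊃ not update_budget); contrapositively O(update_budget ⊃ not withhold_deed). Since O(update_budget) holds, K gives O(not withhold_deed).
The contrapositive of premise 6 (O(not seal_envelope ⊃ withhold_deed)) is O(not withhold_deed ⊃ seal_envelope), and O(not withhold_deed) is already established, so O(seal_envelope).
With premise 4, O(seal_envelope ⊃ report_credential), the K-axiom yields O(report_credential).
Premises 5, 7 do not contribute to this derivation.
Thus O(report_credential), which is F(not report_credential): not report_credential is forbidden.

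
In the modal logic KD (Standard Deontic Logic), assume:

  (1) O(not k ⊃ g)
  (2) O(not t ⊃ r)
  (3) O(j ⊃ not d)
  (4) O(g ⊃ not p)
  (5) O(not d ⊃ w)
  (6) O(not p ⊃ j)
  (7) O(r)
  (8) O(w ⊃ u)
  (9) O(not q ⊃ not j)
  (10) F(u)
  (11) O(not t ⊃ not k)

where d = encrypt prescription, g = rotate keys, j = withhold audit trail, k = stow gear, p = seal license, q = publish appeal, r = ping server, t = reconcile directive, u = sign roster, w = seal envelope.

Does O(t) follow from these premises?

Yes

Premise 10, F(u), is equivalent to O(not u).
Premise 8 is O(w ⊃ u); contrapositively O(not u ⊃ not w). Since O(not u) holds, K gives O(not w).
Premise 5, O(not d ⊃ w), contraposes to O(not w ⊃ d); with O(not w) we get O(d).
Premise 3 is O(j ⊃ not d); contrapositively O(d ⊃ not j). Since O(d) holds, K gives O(not j).
Premise 6 is O(not p ⊃ j); contrapositively O(not j ⊃ p). Since O(not j) holds, K gives O(p).
Premise 4, O(g ⊃ not p), contraposes to O(p ⊃ not g); with O(p) we get O(not g).
The contrapositive of premise 1 (O(not k ⊃ g)) is O(not g ⊃ k), and O(not g) is already established, so O(k).
Premise 11 is O(not t ⊃ not k); contrapositively O(k ⊃ t). Since O(k) holds, K gives O(t).
Premises 2, 7, 9 do not contribute to this derivation.
So O(t) follows.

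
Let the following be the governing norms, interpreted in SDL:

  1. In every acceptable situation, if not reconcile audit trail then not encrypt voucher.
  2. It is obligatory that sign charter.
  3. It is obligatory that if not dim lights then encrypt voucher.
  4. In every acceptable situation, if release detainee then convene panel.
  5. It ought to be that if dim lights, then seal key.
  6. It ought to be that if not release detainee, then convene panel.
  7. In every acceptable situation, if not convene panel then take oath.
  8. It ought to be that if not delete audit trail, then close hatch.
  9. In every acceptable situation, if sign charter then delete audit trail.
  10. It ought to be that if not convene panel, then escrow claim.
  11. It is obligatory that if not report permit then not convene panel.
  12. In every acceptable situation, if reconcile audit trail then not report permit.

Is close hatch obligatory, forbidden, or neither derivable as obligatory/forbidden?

Premise 8 is O(¬delete_audit_trail → close_hatch), but O(¬delete_audit_trail) is not derivable from the premises, so it does not yield O(close_hatch).
No premise or chain of K-axiom applications forces O(close_hatch), and none forces O(¬close_hatch). So close_hatch is neither obligatory nor forbidden under these norms.

Neither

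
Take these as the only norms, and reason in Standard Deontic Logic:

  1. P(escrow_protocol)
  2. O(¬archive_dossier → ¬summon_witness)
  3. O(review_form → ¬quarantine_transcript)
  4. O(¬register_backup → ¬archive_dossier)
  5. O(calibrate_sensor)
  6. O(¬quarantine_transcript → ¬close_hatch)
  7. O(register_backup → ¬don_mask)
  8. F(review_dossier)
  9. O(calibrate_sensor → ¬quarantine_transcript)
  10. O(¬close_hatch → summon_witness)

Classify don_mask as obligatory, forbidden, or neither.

Forbidden

Premise 5 gives O(calibrate_sensor).
Applying K to premise 9 (O(calibrate_sensor → ¬quarantine_transcript)) and O(calibrate_sensor) yields O(¬quarantine_transcript).
Applying K to premise 6 (O(¬quarantine_transcript → ¬close_hatch)) and O(¬quarantine_transcript) yields O(¬close_hatch).
Premise 10 is O(¬close_hatch → summon_witness); since O(¬close_hatch), deontic closure gives O(summon_witness).
Premise 2 is O(¬archive_dossier → ¬summon_witness); contrapositively O(summon_witness → archive_dossier). Since O(summon_witness) holds, K gives O(archive_dossier).
Premise 4, O(¬register_backup → ¬archive_dossier), contraposes to O(archive_dossier → register_backup); with O(archive_dossier) we get O(register_backup).
Applying K to premise 7 (O(register_backup → ¬don_mask)) and O(register_backup) yields O(¬don_mask).
Premises 1, 3, 8 do not contribute to this derivation.
Thus O(¬don_mask), which is F(don_mask): don_mask is forbidden.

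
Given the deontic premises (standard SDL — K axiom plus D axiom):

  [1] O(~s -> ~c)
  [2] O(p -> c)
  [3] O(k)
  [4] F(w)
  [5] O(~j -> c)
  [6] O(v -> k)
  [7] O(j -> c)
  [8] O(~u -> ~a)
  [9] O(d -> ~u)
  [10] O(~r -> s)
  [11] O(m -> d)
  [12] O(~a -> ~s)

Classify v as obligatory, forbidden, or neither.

Premise 6 is O(v -> k); even if O(k) held, inferring O(v) would be affirming the consequent — invalid.
No premise or chain of K-axiom applications forces O(v), and none forces O(~v). So v is neither obligatory nor forbidden under these norms.

Neither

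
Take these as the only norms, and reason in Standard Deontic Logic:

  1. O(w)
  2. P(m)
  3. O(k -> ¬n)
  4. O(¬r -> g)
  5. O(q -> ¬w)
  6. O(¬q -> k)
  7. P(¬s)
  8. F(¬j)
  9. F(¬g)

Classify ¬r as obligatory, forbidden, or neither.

Neither

Premise 4 is O(¬r -> g); even if O(g) held, inferring O(¬r) would be affirming the consequent — invalid.
No premise or chain of K-axiom applications forces O(¬r), and none forces O(r). So ¬r is neither obligatory nor forbidden under these norms.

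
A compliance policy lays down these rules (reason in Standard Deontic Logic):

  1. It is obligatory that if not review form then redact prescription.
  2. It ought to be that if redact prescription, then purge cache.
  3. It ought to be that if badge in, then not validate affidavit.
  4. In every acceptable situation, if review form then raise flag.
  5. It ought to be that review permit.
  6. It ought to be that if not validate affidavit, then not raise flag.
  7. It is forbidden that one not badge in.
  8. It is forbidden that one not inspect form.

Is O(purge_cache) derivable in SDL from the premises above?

Premise 7, F(¬badge_in), is equivalent to O(badge_in).
Premise 3 is O(badge_in → ¬validate_affidavit); since O(badge_in), deontic closure gives O(¬validate_affidavit).
Applying K to premise 6 (O(¬validate_affidavit → ¬raise_flag)) and O(¬validate_affidavit) yields O(¬raise_flag).
Premise 4 is O(review_form → raise_flag); contrapositively O(¬raise_flag → ¬review_form). Since O(¬raise_flag) holds, K gives O(¬review_form).
From O(¬review_form) and premise 1, O(¬review_form → redact_prescription), we obtain O(redact_prescription).
With premise 2, O(redact_prescription → purge_cache), the K-axiom yields O(purge_cache).
Premises 5, 8 do not contribute to this derivation.
So O(purge_cache) follows.

Yes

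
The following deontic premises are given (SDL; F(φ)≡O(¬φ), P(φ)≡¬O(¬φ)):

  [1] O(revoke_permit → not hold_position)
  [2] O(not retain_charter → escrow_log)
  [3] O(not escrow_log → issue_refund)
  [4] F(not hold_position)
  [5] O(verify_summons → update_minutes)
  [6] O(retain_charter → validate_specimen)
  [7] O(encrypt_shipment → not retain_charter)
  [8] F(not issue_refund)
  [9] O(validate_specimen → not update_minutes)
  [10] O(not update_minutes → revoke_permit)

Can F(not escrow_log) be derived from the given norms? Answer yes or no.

F(not hold_position) at premise 4 means O(hold_position).
Premise 1 is O(revoke_permit → not hold_position); contrapositively O(hold_position → not revoke_permit). Since O(hold_position) holds, K gives O(not revoke_permit).
Premise 10, O(not update_minutes → revoke_permit), contraposes to O(not revoke_permit → update_minutes); with O(not revoke_permit) we get O(update_minutes).
Premise 9, O(validate_specimen → not update_minutes), contraposes to O(update_minutes → not validate_specimen); with O(update_minutes) we get O(not validate_specimen).
Premise 6, O(retain_charter → validate_specimen), contraposes to O(not validate_specimen → not retain_charter); with O(not validate_specimen) we get O(not retain_charter).
With premise 2, O(not retain_charter → escrow_log), the K-axiom yields O(escrow_log).
Premises 3, 5, 7, 8 do not contribute to this derivation.
So O(escrow_log) holds, i.e. F(not escrow_log). The claim follows.

Yes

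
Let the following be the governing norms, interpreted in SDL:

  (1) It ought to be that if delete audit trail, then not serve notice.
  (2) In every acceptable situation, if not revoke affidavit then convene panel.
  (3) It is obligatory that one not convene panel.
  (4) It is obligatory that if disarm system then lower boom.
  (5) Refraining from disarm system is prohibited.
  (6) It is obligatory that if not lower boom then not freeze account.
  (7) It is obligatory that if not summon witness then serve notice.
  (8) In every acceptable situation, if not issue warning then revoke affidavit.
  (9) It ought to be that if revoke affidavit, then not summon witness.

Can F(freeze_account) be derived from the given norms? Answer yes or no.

Premise 6 is O(¬lower_boom → ¬freeze_account), but O(¬lower_boom) is not derivable from the premises, so it does not yield O(¬freeze_account).
No other premise forces O(¬freeze_account). An ideal world satisfying every premise can still have freeze_account true, so F(freeze_account) is not derivable.

No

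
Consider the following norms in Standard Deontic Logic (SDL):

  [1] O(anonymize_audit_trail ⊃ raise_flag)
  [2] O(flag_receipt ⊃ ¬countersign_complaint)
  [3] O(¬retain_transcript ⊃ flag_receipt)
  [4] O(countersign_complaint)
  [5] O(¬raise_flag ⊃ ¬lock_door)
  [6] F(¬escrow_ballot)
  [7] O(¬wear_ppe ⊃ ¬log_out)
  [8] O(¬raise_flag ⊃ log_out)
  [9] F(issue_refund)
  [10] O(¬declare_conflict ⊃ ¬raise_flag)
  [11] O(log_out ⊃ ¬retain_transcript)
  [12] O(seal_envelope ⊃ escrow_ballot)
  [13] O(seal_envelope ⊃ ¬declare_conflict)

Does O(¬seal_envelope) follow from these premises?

Yes

From premise 4 we have O(countersign_complaint).
The contrapositive of premise 2 (O(flag_receipt ⊃ ¬countersign_complaint)) is O(countersign_complaint ⊃ ¬flag_receipt), and O(countersign_complaint) is already established, so O(¬flag_receipt).
Premise 3 is O(¬retain_transcript ⊃ flag_receipt); contrapositively O(¬flag_receipt ⊃ retain_transcript). Since O(¬flag_receipt) holds, K gives O(retain_transcript).
The contrapositive of premise 11 (O(log_out ⊃ ¬retain_transcript)) is O(retain_transcript ⊃ ¬log_out), and O(retain_transcript) is already established, so O(¬log_out).
Premise 8 is O(¬raise_flag ⊃ log_out); contrapositively O(¬log_out ⊃ raise_flag). Since O(¬log_out) holds, K gives O(raise_flag).
Premise 10 is O(¬declare_conflict ⊃ ¬raise_flag); contrapositively O(raise_flag ⊃ declare_conflict). Since O(raise_flag) holds, K gives O(declare_conflict).
Premise 13 is O(seal_envelope ⊃ ¬declare_conflict); contrapositively O(declare_conflict ⊃ ¬seal_envelope). Since O(declare_conflict) holds, K gives O(¬seal_envelope).
Premises 1, 5, 6, 7, 9, 12 do not contribute to this derivation.
So O(¬seal_envelope) follows.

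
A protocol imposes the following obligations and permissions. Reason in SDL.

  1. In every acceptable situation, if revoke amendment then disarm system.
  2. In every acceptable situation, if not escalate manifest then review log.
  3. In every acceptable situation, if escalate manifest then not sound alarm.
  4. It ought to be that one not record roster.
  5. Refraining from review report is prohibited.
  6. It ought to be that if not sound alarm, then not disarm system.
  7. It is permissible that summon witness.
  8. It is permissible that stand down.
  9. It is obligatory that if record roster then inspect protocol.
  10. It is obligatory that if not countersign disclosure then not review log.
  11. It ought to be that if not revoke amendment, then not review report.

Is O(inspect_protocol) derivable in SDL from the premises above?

Premise 9 is O(record_roster → inspect_protocol), but O(record_roster) is not derivable from the premises, so it does not yield O(inspect_protocol).
No other premise forces O(inspect_protocol). An ideal world satisfying every premise can still have inspect_protocol false, so O(inspect_protocol) is not derivable.

No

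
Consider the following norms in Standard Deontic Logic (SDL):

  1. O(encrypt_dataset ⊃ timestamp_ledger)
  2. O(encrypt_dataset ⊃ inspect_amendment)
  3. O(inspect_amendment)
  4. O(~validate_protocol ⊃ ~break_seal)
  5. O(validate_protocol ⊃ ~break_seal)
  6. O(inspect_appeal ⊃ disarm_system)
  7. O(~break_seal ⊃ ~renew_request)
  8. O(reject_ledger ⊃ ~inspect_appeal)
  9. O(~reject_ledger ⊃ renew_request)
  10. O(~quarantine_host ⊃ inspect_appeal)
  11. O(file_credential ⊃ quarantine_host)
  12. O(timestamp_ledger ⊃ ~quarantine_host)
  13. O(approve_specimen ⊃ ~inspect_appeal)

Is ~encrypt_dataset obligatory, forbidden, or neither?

Obligatory

By case analysis on ~validate_protocol: premise 4 gives O(~validate_protocol ⊃ ~break_seal) and premise 5 gives O(validate_protocol ⊃ ~break_seal), so O(~break_seal) either way.
From O(~break_seal) and premise 7, O(~break_seal ⊃ ~renew_request), we obtain O(~renew_request).
Premise 9 is O(~reject_ledger ⊃ renew_request); contrapositively O(~renew_request ⊃ reject_ledger). Since O(~renew_request) holds, K gives O(reject_ledger).
With premise 8, O(reject_ledger ⊃ ~inspect_appeal), the K-axiom yields O(~inspect_appeal).
Premise 10, O(~quarantine_host ⊃ inspect_appeal), contraposes to O(~inspect_appeal ⊃ quarantine_host); with O(~inspect_appeal) we get O(quarantine_host).
Premise 12, O(timestamp_ledger ⊃ ~quarantine_host), contraposes to O(quarantine_host ⊃ ~timestamp_ledger); with O(quarantine_host) we get O(~timestamp_ledger).
Premise 1 is O(encrypt_dataset ⊃ timestamp_ledger); contrapositively O(~timestamp_ledger ⊃ ~encrypt_dataset). Since O(~timestamp_ledger) holds, K gives O(~encrypt_dataset).
Premises 2, 3, 6, 11, 13 do not contribute to this derivation.
Hence ~encrypt_dataset is obligatory.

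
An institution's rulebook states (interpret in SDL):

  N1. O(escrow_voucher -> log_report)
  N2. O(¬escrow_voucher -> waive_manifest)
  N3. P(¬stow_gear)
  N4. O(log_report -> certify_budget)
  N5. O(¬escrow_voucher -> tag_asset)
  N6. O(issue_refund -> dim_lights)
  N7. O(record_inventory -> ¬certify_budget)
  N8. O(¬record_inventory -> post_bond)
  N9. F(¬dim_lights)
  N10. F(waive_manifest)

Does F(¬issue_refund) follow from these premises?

Premise 6 is O(issue_refund -> dim_lights); even if O(dim_lights) held, inferring O(issue_refund) would be affirming the consequent — invalid.
No other premise forces O(issue_refund). An ideal world satisfying every premise can still have ¬issue_refund true, so F(¬issue_refund) is not derivable.

No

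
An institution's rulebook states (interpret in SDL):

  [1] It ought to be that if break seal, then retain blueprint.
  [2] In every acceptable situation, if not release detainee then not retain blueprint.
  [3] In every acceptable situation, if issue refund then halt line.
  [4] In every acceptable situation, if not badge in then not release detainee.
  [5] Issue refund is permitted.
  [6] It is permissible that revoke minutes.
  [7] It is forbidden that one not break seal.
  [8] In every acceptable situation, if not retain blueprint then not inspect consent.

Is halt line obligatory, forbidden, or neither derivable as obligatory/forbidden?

Premise 3 is O(issue_refund → halt_line), but O(issue_refund) is not derivable from the premises (the permission P(issue_refund) asserts only ¬O(¬issue_refund), not O(issue_refund)), so it does not yield O(halt_line).
No premise or chain of K-axiom applications forces O(halt_line), and none forces O(¬halt_line). So halt_line is neither obligatory nor forbidden under these norms.

Neither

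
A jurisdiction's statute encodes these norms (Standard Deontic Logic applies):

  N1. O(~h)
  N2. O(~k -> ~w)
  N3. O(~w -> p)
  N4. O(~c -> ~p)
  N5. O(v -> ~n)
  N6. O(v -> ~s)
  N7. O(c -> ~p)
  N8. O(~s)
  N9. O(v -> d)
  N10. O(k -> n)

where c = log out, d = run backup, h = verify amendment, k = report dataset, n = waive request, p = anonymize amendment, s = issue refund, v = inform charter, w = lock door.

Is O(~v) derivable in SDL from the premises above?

Yes

Premises 7 and 4 are O(c -> ~p) and O(~c -> ~p); every ideal world satisfies c or ~c, so in either case ~p holds — hence O(~p).
The contrapositive of premise 3 (O(~w -> p)) is O(~p -> w), and O(~p) is already established, so O(w).
The contrapositive of premise 2 (O(~k -> ~w)) is O(w -> k), and O(w) is already established, so O(k).
Applying K to premise 10 (O(k -> n)) and O(k) yields O(n).
The contrapositive of premise 5 (O(v -> ~n)) is O(n -> ~v), and O(n) is already established, so O(~v).
Premises 1, 6, 8, 9 do not contribute to this derivation.
So O(~v) follows.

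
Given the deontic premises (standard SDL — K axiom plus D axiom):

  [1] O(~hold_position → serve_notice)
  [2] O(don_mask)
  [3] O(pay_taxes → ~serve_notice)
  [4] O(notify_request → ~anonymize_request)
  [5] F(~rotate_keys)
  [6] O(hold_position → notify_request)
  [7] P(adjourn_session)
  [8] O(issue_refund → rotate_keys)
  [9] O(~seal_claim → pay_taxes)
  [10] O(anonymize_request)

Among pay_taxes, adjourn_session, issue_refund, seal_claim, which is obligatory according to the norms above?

Premise 10 states O(anonymize_request) outright.
The contrapositive of premise 4 (O(notify_request → ~anonymize_request)) is O(anonymize_request → ~notify_request), and O(anonymize_request) is already established, so O(~notify_request).
Premise 6 is O(hold_position → notify_request); contrapositively O(~notify_request → ~hold_position). Since O(~notify_request) holds, K gives O(~hold_position).
Premise 1 is O(~hold_position → serve_notice); since O(~hold_position), deontic closure gives O(serve_notice).
Premise 3, O(pay_taxes → ~serve_notice), contraposes to O(serve_notice → ~pay_taxes); with O(serve_notice) we get O(~pay_taxes).
Premise 9 is O(~seal_claim → pay_taxes); contrapositively O(~pay_taxes → seal_claim). Since O(~pay_taxes) holds, K gives O(seal_claim).
So O(seal_claim) holds — seal_claim is obligatory. None of the other listed options is made obligatory by any chain of premises.

seal_claim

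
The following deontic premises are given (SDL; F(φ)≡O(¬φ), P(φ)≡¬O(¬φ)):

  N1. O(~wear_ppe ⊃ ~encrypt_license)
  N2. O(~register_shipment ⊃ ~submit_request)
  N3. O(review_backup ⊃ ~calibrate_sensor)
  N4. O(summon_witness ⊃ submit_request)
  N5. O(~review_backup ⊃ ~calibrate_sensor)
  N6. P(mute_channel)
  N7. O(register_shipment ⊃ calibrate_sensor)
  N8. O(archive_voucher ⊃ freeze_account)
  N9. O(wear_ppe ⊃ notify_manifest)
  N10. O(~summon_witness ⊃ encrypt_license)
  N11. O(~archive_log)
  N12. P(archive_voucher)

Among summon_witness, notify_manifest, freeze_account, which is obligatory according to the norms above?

Premises 5 and 3 cover both cases: O(~review_backup ⊃ ~calibrate_sensor) and O(review_backup ⊃ ~calibrate_sensor). Since ~review_backup ∨ review_backup is a tautology, O(~calibrate_sensor) follows.
Premise 7, O(register_shipment ⊃ calibrate_sensor), contraposes to O(~calibrate_sensor ⊃ ~register_shipment); with O(~calibrate_sensor) we get O(~register_shipment).
With premise 2, O(~register_shipment ⊃ ~submit_request), the K-axiom yields O(~submit_request).
Premise 4 is O(summon_witness ⊃ submit_request); contrapositively O(~submit_request ⊃ ~summon_witness). Since O(~submit_request) holds, K gives O(~summon_witness).
Applying K to premise 10 (O(~summon_witness ⊃ encrypt_license)) and O(~summon_witness) yields O(encrypt_license).
The contrapositive of premise 1 (O(~wear_ppe ⊃ ~encrypt_license)) is O(encrypt_license ⊃ wear_ppe), and O(encrypt_license) is already established, so O(wear_ppe).
From O(wear_ppe) and premise 9, O(wear_ppe ⊃ notify_manifest), we obtain O(notify_manifest).
So O(notify_manifest) holds — notify_manifest is obligatory. None of the other listed options is made obligatory by any chain of premises.

notify_manifest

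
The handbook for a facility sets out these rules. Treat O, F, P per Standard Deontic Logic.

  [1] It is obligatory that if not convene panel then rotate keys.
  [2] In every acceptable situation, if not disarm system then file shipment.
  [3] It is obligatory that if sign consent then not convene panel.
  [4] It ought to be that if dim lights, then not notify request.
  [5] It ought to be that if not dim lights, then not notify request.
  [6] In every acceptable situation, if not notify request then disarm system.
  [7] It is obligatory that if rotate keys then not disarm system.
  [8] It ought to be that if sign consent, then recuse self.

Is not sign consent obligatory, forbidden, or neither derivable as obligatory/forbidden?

Obligatory

By case analysis on dim_lights: premise 4 gives O(dim_lights → ¬notify_request) and premise 5 gives O(¬dim_lights → ¬notify_request), so O(¬notify_request) either way.
Premise 6 is O(¬notify_request → disarm_system); since O(¬notify_request), deontic closure gives O(disarm_system).
Premise 7, O(rotate_keys → ¬disarm_system), contraposes to O(disarm_system → ¬rotate_keys); with O(disarm_system) we get O(¬rotate_keys).
Premise 1, O(¬convene_panel → rotate_keys), contraposes to O(¬rotate_keys → convene_panel); with O(¬rotate_keys) we get O(convene_panel).
The contrapositive of premise 3 (O(sign_consent → ¬convene_panel)) is O(convene_panel → ¬sign_consent), and O(convene_panel) is already established, so O(¬sign_consent).
Premises 2, 8 do not contribute to this derivation.
Hence ¬sign_consent is obligatory.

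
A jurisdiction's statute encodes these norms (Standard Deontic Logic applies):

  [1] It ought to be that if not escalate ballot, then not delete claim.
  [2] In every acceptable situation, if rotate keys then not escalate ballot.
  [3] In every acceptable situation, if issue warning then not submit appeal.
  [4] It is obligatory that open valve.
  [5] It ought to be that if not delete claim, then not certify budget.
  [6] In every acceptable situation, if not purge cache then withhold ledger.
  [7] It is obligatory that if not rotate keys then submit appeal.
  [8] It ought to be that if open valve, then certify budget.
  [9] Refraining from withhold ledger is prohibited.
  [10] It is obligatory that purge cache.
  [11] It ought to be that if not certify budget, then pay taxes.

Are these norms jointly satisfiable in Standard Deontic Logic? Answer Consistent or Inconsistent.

Premise 6 is O(¬purge_cache → withhold_ledger); even if O(withhold_ledger) held, inferring O(¬purge_cache) would be affirming the consequent — invalid.
So O(¬purge_cache) is not derivable, and the apparent clash with O(purge_cache) does not arise.
A world satisfying every obligation exists (e.g. certify_budget=true, delete_claim=true, escalate_ballot=true, issue_warning=false, open_valve=true, pay_taxes=false, purge_cache=true, rotate_keys=false, submit_appeal=true, withhold_ledger=true); no atom is both obligatory and forbidden, so the set is consistent.

Consistent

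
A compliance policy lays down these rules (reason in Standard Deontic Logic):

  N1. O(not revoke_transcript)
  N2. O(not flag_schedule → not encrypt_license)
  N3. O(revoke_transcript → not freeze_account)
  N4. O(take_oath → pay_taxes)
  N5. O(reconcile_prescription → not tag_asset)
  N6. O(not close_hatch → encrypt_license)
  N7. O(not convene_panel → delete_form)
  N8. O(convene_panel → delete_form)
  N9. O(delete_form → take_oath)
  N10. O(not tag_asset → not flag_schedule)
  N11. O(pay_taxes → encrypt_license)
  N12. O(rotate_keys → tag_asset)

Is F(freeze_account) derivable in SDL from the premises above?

Premise 3 is O(revoke_transcript → not freeze_account), but O(revoke_transcript) is not derivable from the premises, so it does not yield O(not freeze_account).
No other premise forces O(not freeze_account). An ideal world satisfying every premise can still have freeze_account true, so F(freeze_account) is not derivable.

No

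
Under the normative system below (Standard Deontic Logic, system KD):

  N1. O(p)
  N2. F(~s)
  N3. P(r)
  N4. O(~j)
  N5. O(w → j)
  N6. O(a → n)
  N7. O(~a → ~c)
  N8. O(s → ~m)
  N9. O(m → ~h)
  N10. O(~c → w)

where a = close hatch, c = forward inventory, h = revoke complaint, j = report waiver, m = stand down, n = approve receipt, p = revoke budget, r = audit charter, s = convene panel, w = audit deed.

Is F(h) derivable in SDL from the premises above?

No

Premise 9 is O(m → ~h), but O(m) is not derivable from the premises, so it does not yield O(~h).
No other premise forces O(~h). An ideal world satisfying every premise can still have h true, so F(h) is not derivable.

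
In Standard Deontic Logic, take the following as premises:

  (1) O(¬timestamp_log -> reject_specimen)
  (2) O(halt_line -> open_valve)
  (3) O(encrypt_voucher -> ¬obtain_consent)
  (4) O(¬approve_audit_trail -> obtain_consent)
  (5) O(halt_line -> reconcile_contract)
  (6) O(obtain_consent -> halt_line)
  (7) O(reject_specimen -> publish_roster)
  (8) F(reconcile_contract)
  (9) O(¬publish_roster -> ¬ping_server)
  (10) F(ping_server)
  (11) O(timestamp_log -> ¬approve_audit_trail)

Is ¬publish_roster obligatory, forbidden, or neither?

F(reconcile_contract) at premise 8 means O(¬reconcile_contract).
The contrapositive of premise 5 (O(halt_line -> reconcile_contract)) is O(¬reconcile_contract -> ¬halt_line), and O(¬reconcile_contract) is already established, so O(¬halt_line).
Premise 6 is O(obtain_consent -> halt_line); contrapositively O(¬halt_line -> ¬obtain_consent). Since O(¬halt_line) holds, K gives O(¬obtain_consent).
Premise 4 is O(¬approve_audit_trail -> obtain_consent); contrapositively O(¬obtain_consent -> approve_audit_trail). Since O(¬obtain_consent) holds, K gives O(approve_audit_trail).
The contrapositive of premise 11 (O(timestamp_log -> ¬approve_audit_trail)) is O(approve_audit_trail -> ¬timestamp_log), and O(approve_audit_trail) is already established, so O(¬timestamp_log).
From O(¬timestamp_log) and premise 1, O(¬timestamp_log -> reject_specimen), we obtain O(reject_specimen).
With premise 7, O(reject_specimen -> publish_roster), the K-axiom yields O(publish_roster).
Premises 2, 3, 9, 10 do not contribute to this derivation.
Thus O(publish_roster), which is F(¬publish_roster): ¬publish_roster is forbidden.

Forbidden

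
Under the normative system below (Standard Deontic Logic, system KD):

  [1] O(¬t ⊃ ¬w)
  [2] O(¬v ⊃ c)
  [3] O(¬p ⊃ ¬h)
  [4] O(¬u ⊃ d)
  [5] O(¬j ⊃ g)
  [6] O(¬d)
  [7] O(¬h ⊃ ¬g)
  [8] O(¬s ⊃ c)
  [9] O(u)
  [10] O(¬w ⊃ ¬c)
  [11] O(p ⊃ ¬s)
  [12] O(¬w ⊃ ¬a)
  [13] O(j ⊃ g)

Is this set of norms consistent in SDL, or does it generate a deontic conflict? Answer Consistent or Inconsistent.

Premise 4 is O(¬u ⊃ d), but O(¬u) is not derivable from the premises, so it does not yield O(d).
So O(d) is not derivable, and the apparent clash with O(¬d) does not arise.
A world satisfying every obligation exists (e.g. a=false, c=true, d=false, g=true, h=true, j=false, p=true, s=false, t=true, u=true, v=false, w=true); no atom is both obligatory and forbidden, so the set is consistent.

Consistent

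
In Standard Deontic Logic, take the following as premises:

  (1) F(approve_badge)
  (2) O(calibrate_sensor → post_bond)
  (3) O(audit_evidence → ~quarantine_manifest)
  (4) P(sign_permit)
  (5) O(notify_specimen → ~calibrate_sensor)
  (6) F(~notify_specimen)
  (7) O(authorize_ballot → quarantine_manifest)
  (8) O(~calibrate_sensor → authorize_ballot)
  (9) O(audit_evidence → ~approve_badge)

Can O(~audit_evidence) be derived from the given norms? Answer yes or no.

Yes

Premise 6 is F(~notify_specimen), i.e. O(notify_specimen).
From O(notify_specimen) and premise 5, O(notify_specimen → ~calibrate_sensor), we obtain O(~calibrate_sensor).
From O(~calibrate_sensor) and premise 8, O(~calibrate_sensor → authorize_ballot), we obtain O(authorize_ballot).
Premise 7 is O(authorize_ballot → quarantine_manifest); since O(authorize_ballot), deontic closure gives O(quarantine_manifest).
Premise 3, O(audit_evidence → ~quarantine_manifest), contraposes to O(quarantine_manifest → ~audit_evidence); with O(quarantine_manifest) we get O(~audit_evidence).
Premises 1, 2, 4, 9 do not contribute to this derivation.
So O(~audit_evidence) follows.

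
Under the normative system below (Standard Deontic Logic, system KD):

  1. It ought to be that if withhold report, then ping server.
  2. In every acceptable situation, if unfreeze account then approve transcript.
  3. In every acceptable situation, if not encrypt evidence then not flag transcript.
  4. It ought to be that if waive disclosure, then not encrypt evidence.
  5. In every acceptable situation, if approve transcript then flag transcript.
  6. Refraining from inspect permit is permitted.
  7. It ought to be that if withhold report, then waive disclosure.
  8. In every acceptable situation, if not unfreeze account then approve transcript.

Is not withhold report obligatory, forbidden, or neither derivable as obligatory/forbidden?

Premises 2 and 8 cover both cases: O(unfreeze_account → approve_transcript) and O(¬unfreeze_account → approve_transcript). Since unfreeze_account ∨ ¬unfreeze_account is a tautology, O(approve_transcript) follows.
With premise 5, O(approve_transcript → flag_transcript), the K-axiom yields O(flag_transcript).
Premise 3 is O(¬encrypt_evidence → ¬flag_transcript); contrapositively O(flag_transcript → encrypt_evidence). Since O(flag_transcript) holds, K gives O(encrypt_evidence).
Premise 4 is O(waive_disclosure → ¬encrypt_evidence); contrapositively O(encrypt_evidence → ¬waive_disclosure). Since O(encrypt_evidence) holds, K gives O(¬waive_disclosure).
The contrapositive of premise 7 (O(withhold_report → waive_disclosure)) is O(¬waive_disclosure → ¬withhold_report), and O(¬waive_disclosure) is already established, so O(¬withhold_report).
Premises 1, 6 do not contribute to this derivation.
Hence ¬withhold_report is obligatory.

Obligatory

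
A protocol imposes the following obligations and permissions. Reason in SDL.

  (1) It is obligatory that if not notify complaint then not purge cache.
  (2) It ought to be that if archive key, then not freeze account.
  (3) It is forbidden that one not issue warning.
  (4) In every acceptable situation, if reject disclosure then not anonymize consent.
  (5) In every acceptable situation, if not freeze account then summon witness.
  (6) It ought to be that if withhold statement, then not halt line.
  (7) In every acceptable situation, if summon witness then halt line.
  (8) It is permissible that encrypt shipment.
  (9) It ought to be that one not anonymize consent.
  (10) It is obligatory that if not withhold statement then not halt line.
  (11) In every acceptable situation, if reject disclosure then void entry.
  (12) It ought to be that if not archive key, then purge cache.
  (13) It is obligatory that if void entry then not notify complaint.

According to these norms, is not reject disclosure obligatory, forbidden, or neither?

Obligatory

Premises 6 and 10 are O(withhold_statement → ¬halt_line) and O(¬withhold_statement → ¬halt_line); every ideal world satisfies withhold_statement or ¬withhold_statement, so in either case ¬halt_line holds — hence O(¬halt_line).
The contrapositive of premise 7 (O(summon_witness → halt_line)) is O(¬halt_line → ¬summon_witness), and O(¬halt_line) is already established, so O(¬summon_witness).
The contrapositive of premise 5 (O(¬freeze_account → summon_witness)) is O(¬summon_witness → freeze_account), and O(¬summon_witness) is already established, so O(freeze_account).
Premise 2, O(archive_key → ¬freeze_account), contraposes to O(freeze_account → ¬archive_key); with O(freeze_account) we get O(¬archive_key).
From O(¬archive_key) and premise 12, O(¬archive_key → purge_cache), we obtain O(purge_cache).
Premise 1, O(¬notify_complaint → ¬purge_cache), contraposes to O(purge_cache → notify_complaint); with O(purge_cache) we get O(notify_complaint).
Premise 13, O(void_entry → ¬notify_complaint), contraposes to O(notify_complaint → ¬void_entry); with O(notify_complaint) we get O(¬void_entry).
The contrapositive of premise 11 (O(reject_disclosure → void_entry)) is O(¬void_entry → ¬reject_disclosure), and O(¬void_entry) is already established, so O(¬reject_disclosure).
Premises 3, 4, 8, 9 do not contribute to this derivation.
Hence ¬reject_disclosure is obligatory.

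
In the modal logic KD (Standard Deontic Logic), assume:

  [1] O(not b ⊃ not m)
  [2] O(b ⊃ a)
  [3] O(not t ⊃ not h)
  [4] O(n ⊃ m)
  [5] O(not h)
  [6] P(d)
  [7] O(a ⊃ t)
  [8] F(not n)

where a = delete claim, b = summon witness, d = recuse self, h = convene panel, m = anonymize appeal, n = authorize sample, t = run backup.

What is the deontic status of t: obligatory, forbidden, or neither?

Obligatory

Premise 8 is F(not n), i.e. O(n).
Premise 4 is O(n ⊃ m); since O(n), deontic closure gives O(m).
Premise 1, O(not b ⊃ not m), contraposes to O(m ⊃ b); with O(m) we get O(b).
Premise 2 is O(b ⊃ a); since O(b), deontic closure gives O(a).
From O(a) and premise 7, O(a ⊃ t), we obtain O(t).
Premises 3, 5, 6 do not contribute to this derivation.
Hence t is obligatory.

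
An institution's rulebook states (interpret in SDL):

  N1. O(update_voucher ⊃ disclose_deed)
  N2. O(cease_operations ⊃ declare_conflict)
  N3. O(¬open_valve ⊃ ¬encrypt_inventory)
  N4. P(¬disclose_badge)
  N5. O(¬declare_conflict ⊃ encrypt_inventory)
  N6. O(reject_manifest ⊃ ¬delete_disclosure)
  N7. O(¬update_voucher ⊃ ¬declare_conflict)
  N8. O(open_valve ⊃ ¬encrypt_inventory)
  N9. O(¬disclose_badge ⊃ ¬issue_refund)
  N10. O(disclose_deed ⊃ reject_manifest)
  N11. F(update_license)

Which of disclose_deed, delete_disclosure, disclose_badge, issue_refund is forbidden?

Premises 8 and 3 cover both cases: O(open_valve ⊃ ¬encrypt_inventory) and O(¬open_valve ⊃ ¬encrypt_inventory). Since open_valve ∨ ¬open_valve is a tautology, O(¬encrypt_inventory) follows.
Premise 5 is O(¬declare_conflict ⊃ encrypt_inventory); contrapositively O(¬encrypt_inventory ⊃ declare_conflict). Since O(¬encrypt_inventory) holds, K gives O(declare_conflict).
Premise 7 is O(¬update_voucher ⊃ ¬declare_conflict); contrapositively O(declare_conflict ⊃ update_voucher). Since O(declare_conflict) holds, K gives O(update_voucher).
Applying K to premise 1 (O(update_voucher ⊃ disclose_deed)) and O(update_voucher) yields O(disclose_deed).
Applying K to premise 10 (O(disclose_deed ⊃ reject_manifest)) and O(disclose_deed) yields O(reject_manifest).
With premise 6, O(reject_manifest ⊃ ¬delete_disclosure), the K-axiom yields O(¬delete_disclosure).
So O(¬delete_disclosure) holds, i.e. delete_disclosure is forbidden. None of the other listed options is forbidden under the premises.

delete_disclosure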